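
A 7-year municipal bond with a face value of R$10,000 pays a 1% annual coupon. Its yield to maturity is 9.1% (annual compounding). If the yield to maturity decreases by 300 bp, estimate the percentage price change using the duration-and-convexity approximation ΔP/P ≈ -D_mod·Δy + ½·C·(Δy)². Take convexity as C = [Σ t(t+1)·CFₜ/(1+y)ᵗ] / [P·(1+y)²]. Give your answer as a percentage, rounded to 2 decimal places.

+20.48%

With y = 0.091:
  t   CF        PV=CF/(1+0.091)^t    t·PV        t(t+1)·PV
  1       100.00        91.6590        91.6590         183.3181
  2       100.00        84.0138       168.0275         504.0826
  3       100.00        77.0062       231.0186         924.0745
  4       100.00        70.5831       282.3326       1,411.6629
  5       100.00        64.6958       323.4791       1,940.8747
  6       100.00        59.2996       355.7974       2,490.5817
  7    10,100.00     5,489.6938    38,427.8564     307,422.8516
  Σ                  5,936.9513    39,880.1707     314,877.4461
P = 5,936.9513; D_Mac = 6.71728 yrs; D_mod = 6.15699 yrs; C = 44.55830.
Duration effect: -6.15699 × (-0.03) = +0.184710
Convexity effect: 0.5 × 44.55830 × (-0.03)² = +0.0200512
ΔP/P ≈ +0.184710 + 0.0200512 = +0.204761 = +20.4761%.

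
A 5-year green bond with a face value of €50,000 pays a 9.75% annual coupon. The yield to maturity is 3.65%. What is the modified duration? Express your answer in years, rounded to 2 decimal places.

4.14 years

Periodic yield y = 0.0365. First find Macaulay duration:
  t   CF        PV=CF/(1+0.0365)^t    t·PV
  1     4,875.00     4,703.3285     4,703.3285
  2     4,875.00     4,537.7024     9,075.4047
  3     4,875.00     4,377.9087    13,133.7261
  4     4,875.00     4,223.7421    16,894.9685
  5    54,875.00    45,869.9219   229,349.6097
  Σ                 63,712.6036   273,157.0376
P = 63,712.6036; Macaulay duration = 273,157.0376 / 63,712.6036 = 4.28733 years.
Modified duration = D_Mac / (1 + y) = 4.28733 / 1.0365 = 4.13635 years.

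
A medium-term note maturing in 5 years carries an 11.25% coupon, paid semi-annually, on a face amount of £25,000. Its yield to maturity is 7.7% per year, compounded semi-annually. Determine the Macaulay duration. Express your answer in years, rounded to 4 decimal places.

Periodic yield y = 0.0385. Discount each cash flow and weight by its period:
  t   CF        PV=CF/(1+0.0385)^t    t·PV
  1     1,406.25     1,354.1165     1,354.1165
  2     1,406.25     1,303.9158     2,607.8315
  3     1,406.25     1,255.5761     3,766.7282
  4     1,406.25     1,209.0285     4,836.1139
  5     1,406.25     1,164.2065     5,821.0327
  6     1,406.25     1,121.0462     6,726.2775
  7     1,406.25     1,079.4860     7,556.4023
  8     1,406.25     1,039.4666     8,315.7326
  9     1,406.25     1,000.9307     9,008.3767
  10   26,406.25    18,098.4642   180,984.6415
  Σ                 28,626.2371   230,977.2534
Price P = Σ PV = 28,626.2371.
Macaulay duration = Σ(t·PV) / P = 230,977.2534 / 28,626.2371 = 8.06873 half-year periods.
In years: 8.06873 / 2 = 4.03436 years.

4.0344 years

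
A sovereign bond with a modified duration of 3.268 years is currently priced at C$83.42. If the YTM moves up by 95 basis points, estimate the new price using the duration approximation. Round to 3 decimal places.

Duration approximation: ΔP/P ≈ -D_mod · Δy = -3.268 × (+0.0095) = -0.031046.
New price ≈ 83.42 × (1 - 0.031046) = 80.83014268.

C$80.830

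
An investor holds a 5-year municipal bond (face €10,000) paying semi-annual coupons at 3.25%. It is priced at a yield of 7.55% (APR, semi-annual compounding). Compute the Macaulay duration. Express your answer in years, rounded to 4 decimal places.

Periodic yield y = 0.03775. Discount each cash flow and weight by its period:
  t   CF        PV=CF/(1+0.03775)^t    t·PV
  1       162.50       156.5888       156.5888
  2       162.50       150.8926       301.7852
  3       162.50       145.4036       436.2108
  4       162.50       140.1143       560.4571
  5       162.50       135.0174       675.0869
  6       162.50       130.1059       780.6353
  7       162.50       125.3730       877.6113
  8       162.50       120.8124       966.4990
  9       162.50       116.4176     1,047.7585
  10   10,162.50     7,015.7344    70,157.3438
  Σ                  8,236.4599    75,959.9766
Price P = Σ PV = 8,236.4599.
Macaulay duration = Σ(t·PV) / P = 75,959.9766 / 8,236.4599 = 9.22241 half-year periods.
In years: 9.22241 / 2 = 4.61120 years.

4.6112 years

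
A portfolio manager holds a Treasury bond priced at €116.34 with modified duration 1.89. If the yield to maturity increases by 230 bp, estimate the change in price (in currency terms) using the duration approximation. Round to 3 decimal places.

-€5.057

Duration approximation: ΔP/P ≈ -D_mod · Δy = -1.89 × (+0.023) = -0.043470.
ΔP ≈ 116.34 × (-0.043470) = -5.0572998.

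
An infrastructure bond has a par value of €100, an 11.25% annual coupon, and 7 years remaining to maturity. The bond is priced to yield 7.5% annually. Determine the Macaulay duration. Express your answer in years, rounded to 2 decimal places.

5.37 years

Periodic yield y = 0.075. Discount each cash flow and weight by its year:
  t   CF        PV=CF/(1+0.075)^t    t·PV
  1        11.25        10.4651        10.4651
  2        11.25         9.7350        19.4700
  3        11.25         9.0558        27.1674
  4        11.25         8.4240        33.6960
  5        11.25         7.8363        39.1814
  6        11.25         7.2896        43.7374
  7       111.25        67.0565       469.3954
  Σ                    119.8623       643.1127
Price P = Σ PV = 119.8623.
Macaulay duration = Σ(t·PV) / P = 643.1127 / 119.8623 = 5.36543 years.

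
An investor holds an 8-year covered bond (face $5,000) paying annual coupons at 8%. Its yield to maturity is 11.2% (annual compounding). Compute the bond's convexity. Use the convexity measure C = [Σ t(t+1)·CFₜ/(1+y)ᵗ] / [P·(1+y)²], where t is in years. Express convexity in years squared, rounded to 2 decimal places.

39.50

With y = 0.112:
  t   CF        PV=CF/(1+0.112)^t    t·PV        t(t+1)·PV
  1       400.00       359.7122       359.7122         719.4245
  2       400.00       323.4822       646.9644       1,940.8933
  3       400.00       290.9013       872.7038       3,490.8153
  4       400.00       261.6019     1,046.4075       5,232.0374
  5       400.00       235.2535     1,176.2674       7,057.6044
  6       400.00       211.5589     1,269.3533       8,885.4731
  7       400.00       190.2508     1,331.7556      10,654.0445
  8     5,400.00     2,309.6994    18,477.5952     166,298.3569
  Σ                  4,182.4602    25,180.7595     204,278.6495
P = 4,182.4602.
Convexity = Σ t(t+1)·PV / [P·(1+y)²] = 204,278.6495 / (4,182.4602 × 1.236544) = 39.49859.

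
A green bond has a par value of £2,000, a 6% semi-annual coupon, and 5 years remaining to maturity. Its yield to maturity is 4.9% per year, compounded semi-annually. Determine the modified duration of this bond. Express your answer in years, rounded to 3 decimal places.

4.304 years

Periodic yield y = 0.0245. First find Macaulay duration:
  t   CF        PV=CF/(1+0.0245)^t    t·PV
  1        60.00        58.5652        58.5652
  2        60.00        57.1646       114.3292
  3        60.00        55.7976       167.3927
  4        60.00        54.4632       217.8529
  5        60.00        53.1608       265.8040
  6        60.00        51.8895       311.3370
  7        60.00        50.6486       354.5403
  8        60.00        49.4374       395.4991
  9        60.00        48.2551       434.2963
  10    2,060.00     1,617.1399    16,171.3990
  Σ                  2,096.5219    18,491.0157
P = 2,096.5219; Macaulay duration = 18,491.0157 / 2,096.5219 = 8.81985 half-year periods = 4.40993 years.
Modified duration = D_Mac / (1 + y) = 4.40993 / 1.0245 = 4.30447 years.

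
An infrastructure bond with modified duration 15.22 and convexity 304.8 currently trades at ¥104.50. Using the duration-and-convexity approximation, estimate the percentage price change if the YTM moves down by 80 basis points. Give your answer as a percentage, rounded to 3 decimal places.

Duration effect: -D_mod·Δy = -15.22 × (-0.008) = +0.121760
Convexity effect: ½·C·(Δy)² = 0.5 × 304.8 × (-0.008)² = +0.0097536
ΔP/P ≈ +0.121760 + 0.0097536 = +0.1315136
= +13.15136%.

+13.151%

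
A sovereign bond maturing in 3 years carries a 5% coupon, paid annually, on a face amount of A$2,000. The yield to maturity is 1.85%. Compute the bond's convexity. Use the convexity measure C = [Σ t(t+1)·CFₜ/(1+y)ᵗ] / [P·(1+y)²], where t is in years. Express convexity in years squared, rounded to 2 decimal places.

With y = 0.0185:
  t   CF        PV=CF/(1+0.0185)^t    t·PV        t(t+1)·PV
  1       100.00        98.1836        98.1836         196.3672
  2       100.00        96.4002       192.8004         578.4012
  3     2,100.00     1,987.6330     5,962.8989      23,851.5958
  Σ                  2,182.2168     6,253.8829      24,626.3642
P = 2,182.2168.
Convexity = Σ t(t+1)·PV / [P·(1+y)²] = 24,626.3642 / (2,182.2168 × 1.037342) = 10.87878.

10.88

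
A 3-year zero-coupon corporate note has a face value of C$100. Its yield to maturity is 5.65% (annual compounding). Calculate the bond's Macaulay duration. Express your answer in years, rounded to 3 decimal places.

3.000 years

A zero-coupon bond has a single cash flow at maturity, so its Macaulay duration equals its maturity: 3 years.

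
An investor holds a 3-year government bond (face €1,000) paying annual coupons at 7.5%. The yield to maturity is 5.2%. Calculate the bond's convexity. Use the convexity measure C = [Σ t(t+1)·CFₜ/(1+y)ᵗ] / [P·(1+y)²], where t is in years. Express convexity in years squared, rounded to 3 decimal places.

9.891

With y = 0.052:
  t   CF        PV=CF/(1+0.052)^t    t·PV        t(t+1)·PV
  1        75.00        71.2928        71.2928         142.5856
  2        75.00        67.7688       135.5376         406.6128
  3     1,075.00       923.3391     2,770.0174      11,080.0697
  Σ                  1,062.4007     2,976.8478      11,629.2680
P = 1,062.4007.
Convexity = Σ t(t+1)·PV / [P·(1+y)²] = 11,629.2680 / (1,062.4007 × 1.106704) = 9.89083.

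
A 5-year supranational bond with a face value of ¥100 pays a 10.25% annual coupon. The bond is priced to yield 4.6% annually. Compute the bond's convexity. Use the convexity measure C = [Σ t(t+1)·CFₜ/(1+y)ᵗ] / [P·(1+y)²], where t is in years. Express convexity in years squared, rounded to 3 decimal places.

21.953

With y = 0.046:
  t   CF        PV=CF/(1+0.046)^t    t·PV        t(t+1)·PV
  1        10.25         9.7992         9.7992          19.5985
  2        10.25         9.3683        18.7366          56.2098
  3        10.25         8.9563        26.8689         107.4756
  4        10.25         8.5624        34.2497         171.2486
  5       110.25        88.0481       440.2407       2,641.4441
  Σ                    124.7344       529.8952       2,995.9766
P = 124.7344.
Convexity = Σ t(t+1)·PV / [P·(1+y)²] = 2,995.9766 / (124.7344 × 1.094116) = 21.95274.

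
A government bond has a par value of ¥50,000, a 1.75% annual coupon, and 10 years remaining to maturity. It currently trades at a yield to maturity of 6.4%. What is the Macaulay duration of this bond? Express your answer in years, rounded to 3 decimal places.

9.047 years

Periodic yield y = 0.064. Discount each cash flow and weight by its year:
  t   CF        PV=CF/(1+0.064)^t    t·PV
  1       875.00       822.3684       822.3684
  2       875.00       772.9027     1,545.8053
  3       875.00       726.4123     2,179.2368
  4       875.00       682.7183     2,730.8732
  5       875.00       641.6525     3,208.2627
  6       875.00       603.0569     3,618.3414
  7       875.00       566.7828     3,967.4796
  8       875.00       532.6906     4,261.5248
  9       875.00       500.6491     4,505.8415
  10   50,875.00    27,358.2392   273,582.3922
  Σ                 33,207.4727   300,422.1257
Price P = Σ PV = 33,207.4727.
Macaulay duration = Σ(t·PV) / P = 300,422.1257 / 33,207.4727 = 9.04682 years.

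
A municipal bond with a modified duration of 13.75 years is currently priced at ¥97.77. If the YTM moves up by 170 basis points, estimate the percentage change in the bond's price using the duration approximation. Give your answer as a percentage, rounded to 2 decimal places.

Duration approximation: ΔP/P ≈ -D_mod · Δy = -13.75 × (+0.017) = -0.233750.
As a percentage: -23.3750%.

-23.38%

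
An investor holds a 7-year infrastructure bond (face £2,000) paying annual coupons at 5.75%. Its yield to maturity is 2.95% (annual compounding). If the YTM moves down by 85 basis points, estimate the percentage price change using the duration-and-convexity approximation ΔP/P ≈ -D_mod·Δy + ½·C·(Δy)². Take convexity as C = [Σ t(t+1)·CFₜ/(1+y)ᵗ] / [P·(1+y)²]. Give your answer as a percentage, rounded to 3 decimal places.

With y = 0.0295:
  t   CF        PV=CF/(1+0.0295)^t    t·PV        t(t+1)·PV
  1       115.00       111.7047       111.7047         223.4094
  2       115.00       108.5038       217.0077         651.0231
  3       115.00       105.3947       316.1841       1,264.7364
  4       115.00       102.3747       409.4986       2,047.4930
  5       115.00        99.4411       497.2057       2,983.2341
  6       115.00        96.5917       579.5501       4,056.8507
  7     2,115.00     1,725.5435    12,078.8046      96,630.4367
  Σ                  2,349.5542    14,209.9555     107,857.1835
P = 2,349.5542; D_Mac = 6.04794 yrs; D_mod = 5.87464 yrs; C = 43.31227.
Duration effect: -5.87464 × (-0.0085) = +0.049934
Convexity effect: 0.5 × 43.31227 × (-0.0085)² = +0.0015647
ΔP/P ≈ +0.049934 + 0.0015647 = +0.051499 = +5.1499%.

+5.150%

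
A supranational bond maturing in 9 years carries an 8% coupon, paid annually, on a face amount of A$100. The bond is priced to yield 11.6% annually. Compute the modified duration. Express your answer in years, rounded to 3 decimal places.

Periodic yield y = 0.116. First find Macaulay duration:
  t   CF        PV=CF/(1+0.116)^t    t·PV
  1         8.00         7.1685         7.1685
  2         8.00         6.4234        12.8467
  3         8.00         5.7557        17.2671
  4         8.00         5.1574        20.6297
  5         8.00         4.6214        23.1068
  6         8.00         4.1410        24.8460
  7         8.00         3.7106        25.9740
  8         8.00         3.3249        26.5991
  9       108.00        40.2204       361.9833
  Σ                     80.5231       520.4210
P = 80.5231; Macaulay duration = 520.4210 / 80.5231 = 6.46300 years.
Modified duration = D_Mac / (1 + y) = 6.46300 / 1.116 = 5.79122 years.

5.791 years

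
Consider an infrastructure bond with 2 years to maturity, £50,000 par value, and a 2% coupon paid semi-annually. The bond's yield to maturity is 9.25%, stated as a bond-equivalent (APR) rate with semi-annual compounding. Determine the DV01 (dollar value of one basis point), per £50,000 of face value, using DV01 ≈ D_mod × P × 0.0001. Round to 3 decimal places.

£8.186

Periodic yield y = 0.04625.
  t   CF        PV=CF/(1+0.04625)^t    t·PV
  1       500.00       477.8973       477.8973
  2       500.00       456.7716       913.5431
  3       500.00       436.5798     1,309.7393
  4    50,500.00    42,145.3334   168,581.3337
  Σ                 43,516.5820   171,282.5134
P = 43,516.5820; D_Mac = 3.93603 half-year periods = 1.96801 yrs; D_mod = 1.88102 yrs.
DV01 ≈ 1.88102 × 43,516.5820 × 0.0001 = 8.185544.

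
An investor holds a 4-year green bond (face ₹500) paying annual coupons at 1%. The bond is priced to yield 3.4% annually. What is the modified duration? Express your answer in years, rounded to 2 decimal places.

Periodic yield y = 0.034. First find Macaulay duration:
  t   CF        PV=CF/(1+0.034)^t    t·PV
  1         5.00         4.8356         4.8356
  2         5.00         4.6766         9.3532
  3         5.00         4.5228        13.5684
  4       505.00       441.7832     1,767.1329
  Σ                    455.8182     1,794.8901
P = 455.8182; Macaulay duration = 1,794.8901 / 455.8182 = 3.93773 years.
Modified duration = D_Mac / (1 + y) = 3.93773 / 1.034 = 3.80825 years.

3.81 years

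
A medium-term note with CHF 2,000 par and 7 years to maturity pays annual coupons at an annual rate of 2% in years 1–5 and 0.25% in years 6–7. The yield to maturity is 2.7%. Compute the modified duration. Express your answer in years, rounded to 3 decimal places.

6.420 years

Periodic yield y = 0.027. First find Macaulay duration:
  t   CF        PV=CF/(1+0.027)^t    t·PV
  1        40.00        38.9484        38.9484
  2        40.00        37.9244        75.8489
  3        40.00        36.9274       110.7822
  4        40.00        35.9566       143.8263
  5        40.00        35.0113       175.0563
  6         5.00         4.2614        25.5681
  7     2,005.00     1,663.8772    11,647.1404
  Σ                  1,852.9066    12,217.1706
P = 1,852.9066; Macaulay duration = 12,217.1706 / 1,852.9066 = 6.59352 years.
Modified duration = D_Mac / (1 + y) = 6.59352 / 1.027 = 6.42017 years.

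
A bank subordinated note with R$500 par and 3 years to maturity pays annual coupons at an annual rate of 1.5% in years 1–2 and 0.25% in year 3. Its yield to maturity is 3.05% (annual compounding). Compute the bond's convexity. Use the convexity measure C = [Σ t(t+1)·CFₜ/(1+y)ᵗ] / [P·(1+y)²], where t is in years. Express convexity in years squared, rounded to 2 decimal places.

With y = 0.0305:
  t   CF        PV=CF/(1+0.0305)^t    t·PV        t(t+1)·PV
  1         7.50         7.2780         7.2780          14.5560
  2         7.50         7.0626        14.1252          42.3757
  3       501.25       458.0474     1,374.1421       5,496.5685
  Σ                    472.3880     1,395.5454       5,553.5002
P = 472.3880.
Convexity = Σ t(t+1)·PV / [P·(1+y)²] = 5,553.5002 / (472.3880 × 1.061930) = 11.07062.

11.07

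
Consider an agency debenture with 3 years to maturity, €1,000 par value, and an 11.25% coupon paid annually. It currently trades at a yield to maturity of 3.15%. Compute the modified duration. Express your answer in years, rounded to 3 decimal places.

2.653 years

Periodic yield y = 0.0315. First find Macaulay duration:
  t   CF        PV=CF/(1+0.0315)^t    t·PV
  1       112.50       109.0645       109.0645
  2       112.50       105.7339       211.4677
  3     1,112.50     1,013.6600     3,040.9801
  Σ                  1,228.4584     3,361.5123
P = 1,228.4584; Macaulay duration = 3,361.5123 / 1,228.4584 = 2.73637 years.
Modified duration = D_Mac / (1 + y) = 2.73637 / 1.0315 = 2.65280 years.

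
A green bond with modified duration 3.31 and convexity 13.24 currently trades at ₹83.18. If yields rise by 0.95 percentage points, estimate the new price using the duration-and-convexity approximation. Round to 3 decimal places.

₹80.614

Duration effect: -D_mod·Δy = -3.31 × (+0.0095) = -0.031445
Convexity effect: ½·C·(Δy)² = 0.5 × 13.24 × (0.0095)² = +0.000597455
ΔP/P ≈ -0.031445 + 0.000597455 = -0.030847545
New price ≈ 83.18 × (1 - 0.030847545) = 80.6141012069.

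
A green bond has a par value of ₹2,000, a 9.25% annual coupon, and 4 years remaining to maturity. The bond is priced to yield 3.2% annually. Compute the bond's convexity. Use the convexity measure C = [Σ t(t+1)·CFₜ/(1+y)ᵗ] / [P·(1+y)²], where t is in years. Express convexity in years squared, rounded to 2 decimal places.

With y = 0.032:
  t   CF        PV=CF/(1+0.032)^t    t·PV        t(t+1)·PV
  1       185.00       179.2636       179.2636         358.5271
  2       185.00       173.7050       347.4100       1,042.2300
  3       185.00       168.3188       504.9564       2,019.8256
  4     2,185.00     1,926.3387     7,705.3548      38,526.7742
  Σ                  2,447.6261     8,736.9848      41,947.3570
P = 2,447.6261.
Convexity = Σ t(t+1)·PV / [P·(1+y)²] = 41,947.3570 / (2,447.6261 × 1.065024) = 16.09163.

16.09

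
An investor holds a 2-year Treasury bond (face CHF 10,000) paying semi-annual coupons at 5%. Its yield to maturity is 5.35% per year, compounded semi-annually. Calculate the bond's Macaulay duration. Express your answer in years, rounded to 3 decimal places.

Periodic yield y = 0.02675. Discount each cash flow and weight by its period:
  t   CF        PV=CF/(1+0.02675)^t    t·PV
  1       250.00       243.4867       243.4867
  2       250.00       237.1432       474.2863
  3       250.00       230.9648       692.8945
  4    10,250.00     9,222.8473    36,891.3893
  Σ                  9,934.4420    38,302.0568
Price P = Σ PV = 9,934.4420.
Macaulay duration = Σ(t·PV) / P = 38,302.0568 / 9,934.4420 = 3.85548 half-year periods.
In years: 3.85548 / 2 = 1.92774 years.

1.928 years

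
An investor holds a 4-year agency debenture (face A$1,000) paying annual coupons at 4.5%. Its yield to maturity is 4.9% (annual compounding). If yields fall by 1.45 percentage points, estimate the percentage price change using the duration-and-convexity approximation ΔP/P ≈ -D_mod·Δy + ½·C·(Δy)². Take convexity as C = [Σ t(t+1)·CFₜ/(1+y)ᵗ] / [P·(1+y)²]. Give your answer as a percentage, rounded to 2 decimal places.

With y = 0.049:
  t   CF        PV=CF/(1+0.049)^t    t·PV        t(t+1)·PV
  1        45.00        42.8980        42.8980          85.7960
  2        45.00        40.8942        81.7884         245.3651
  3        45.00        38.9840       116.9519         467.8076
  4     1,045.00       863.0070     3,452.0282      17,260.1408
  Σ                    985.7832     3,693.6664      18,059.1095
P = 985.7832; D_Mac = 3.74694 yrs; D_mod = 3.57191 yrs; C = 16.64807.
Duration effect: -3.57191 × (-0.0145) = +0.051793
Convexity effect: 0.5 × 16.64807 × (-0.0145)² = +0.0017501
ΔP/P ≈ +0.051793 + 0.0017501 = +0.053543 = +5.3543%.

+5.35%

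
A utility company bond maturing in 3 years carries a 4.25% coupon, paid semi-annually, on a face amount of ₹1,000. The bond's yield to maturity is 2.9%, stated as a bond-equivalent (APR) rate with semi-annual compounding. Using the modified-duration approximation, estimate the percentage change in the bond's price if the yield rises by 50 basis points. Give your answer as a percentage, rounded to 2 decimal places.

Periodic yield y = 0.0145. Modified duration first:
  t   CF        PV=CF/(1+0.0145)^t    t·PV
  1        21.25        20.9463        20.9463
  2        21.25        20.6469        41.2938
  3        21.25        20.3518        61.0554
  4        21.25        20.0609        80.2437
  5        21.25        19.7742        98.8709
  6     1,021.25       936.7415     5,620.4490
  Σ                  1,038.5216     5,922.8591
P = 1,038.5216; D_Mac = 5.70316 half-year periods = 2.85158 yrs; D_mod = 2.85158/(1+0.0145) = 2.81083 yrs.
ΔP/P ≈ -D_mod · Δy = -2.81083 × (+0.005) = -0.014054 = -1.4054%.

-1.41%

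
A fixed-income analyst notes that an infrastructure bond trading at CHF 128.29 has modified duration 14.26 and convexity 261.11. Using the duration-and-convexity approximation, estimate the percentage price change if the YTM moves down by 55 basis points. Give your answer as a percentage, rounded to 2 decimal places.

+8.24%

Duration effect: -D_mod·Δy = -14.26 × (-0.0055) = +0.078430
Convexity effect: ½·C·(Δy)² = 0.5 × 261.11 × (-0.0055)² = +0.00394928875
ΔP/P ≈ +0.078430 + 0.00394928875 = +0.08237928875
= +8.237928875%.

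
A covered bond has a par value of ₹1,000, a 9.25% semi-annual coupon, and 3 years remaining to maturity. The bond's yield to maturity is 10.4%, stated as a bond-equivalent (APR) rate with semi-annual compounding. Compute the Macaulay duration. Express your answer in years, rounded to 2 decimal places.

Periodic yield y = 0.052. Discount each cash flow and weight by its period:
  t   CF        PV=CF/(1+0.052)^t    t·PV
  1        46.25        43.9639        43.9639
  2        46.25        41.7908        83.5815
  3        46.25        39.7251       119.1752
  4        46.25        37.7615       151.0458
  5        46.25        35.8949       179.4746
  6     1,046.25       771.8644     4,631.1866
  Σ                    971.0005     5,208.4277
Price P = Σ PV = 971.0005.
Macaulay duration = Σ(t·PV) / P = 5,208.4277 / 971.0005 = 5.36398 half-year periods.
In years: 5.36398 / 2 = 2.68199 years.

2.68 years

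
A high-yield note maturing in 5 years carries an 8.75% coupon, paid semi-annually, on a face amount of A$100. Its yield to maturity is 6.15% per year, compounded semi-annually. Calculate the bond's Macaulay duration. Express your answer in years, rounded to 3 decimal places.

Periodic yield y = 0.03075. Discount each cash flow and weight by its period:
  t   CF        PV=CF/(1+0.03075)^t    t·PV
  1        4.375         4.2445         4.2445
  2        4.375         4.1179         8.2357
  3        4.375         3.9950        11.9850
  4        4.375         3.8758        15.5033
  5        4.375         3.7602        18.8010
  6        4.375         3.6480        21.8882
  7        4.375         3.5392        24.7744
  8        4.375         3.4336        27.4689
  9        4.375         3.3312        29.9806
  10     104.375        77.1015       771.0154
  Σ                    111.0469       933.8970
Price P = Σ PV = 111.0469.
Macaulay duration = Σ(t·PV) / P = 933.8970 / 111.0469 = 8.40993 half-year periods.
In years: 8.40993 / 2 = 4.20497 years.

4.205 years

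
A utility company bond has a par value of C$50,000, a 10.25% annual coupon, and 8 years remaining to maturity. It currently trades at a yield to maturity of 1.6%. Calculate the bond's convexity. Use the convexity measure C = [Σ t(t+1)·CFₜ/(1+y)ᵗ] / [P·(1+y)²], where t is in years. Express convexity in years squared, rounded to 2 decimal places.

With y = 0.016:
  t   CF        PV=CF/(1+0.016)^t    t·PV        t(t+1)·PV
  1     5,125.00     5,044.2913     5,044.2913      10,088.5827
  2     5,125.00     4,964.8537     9,929.7074      29,789.1221
  3     5,125.00     4,886.6670    14,660.0010      58,640.0041
  4     5,125.00     4,809.7116    19,238.8465      96,194.2324
  5     5,125.00     4,733.9681    23,669.8407     142,019.0439
  6     5,125.00     4,659.4175    27,956.5047     195,695.5330
  7     5,125.00     4,586.0408    32,102.2856     256,818.2848
  8    55,125.00    48,551.0849   388,408.6792   3,495,678.1128
  Σ                 82,236.0349   521,010.1564   4,284,922.9158
P = 82,236.0349.
Convexity = Σ t(t+1)·PV / [P·(1+y)²] = 4,284,922.9158 / (82,236.0349 × 1.032256) = 50.47699.

50.48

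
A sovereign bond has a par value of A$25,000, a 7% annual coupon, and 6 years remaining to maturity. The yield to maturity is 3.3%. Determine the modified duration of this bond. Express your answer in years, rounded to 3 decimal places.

5.021 years

Periodic yield y = 0.033. First find Macaulay duration:
  t   CF        PV=CF/(1+0.033)^t    t·PV
  1     1,750.00     1,694.0949     1,694.0949
  2     1,750.00     1,639.9757     3,279.9513
  3     1,750.00     1,587.5854     4,762.7561
  4     1,750.00     1,536.8687     6,147.4748
  5     1,750.00     1,487.7722     7,438.8610
  6    26,750.00    22,015.1606   132,090.9634
  Σ                 29,961.4574   155,414.1014
P = 29,961.4574; Macaulay duration = 155,414.1014 / 29,961.4574 = 5.18713 years.
Modified duration = D_Mac / (1 + y) = 5.18713 / 1.033 = 5.02143 years.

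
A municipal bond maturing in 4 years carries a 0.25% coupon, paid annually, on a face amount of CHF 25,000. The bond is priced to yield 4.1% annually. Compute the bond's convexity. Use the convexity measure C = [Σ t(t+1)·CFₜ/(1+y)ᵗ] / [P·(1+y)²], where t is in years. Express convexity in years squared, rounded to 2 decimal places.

18.36

With y = 0.041:
  t   CF        PV=CF/(1+0.041)^t    t·PV        t(t+1)·PV
  1        62.50        60.0384        60.0384         120.0768
  2        62.50        57.6738       115.3476         346.0428
  3        62.50        55.4023       166.2069         664.8277
  4    25,062.50    21,341.3295    85,365.3182     426,826.5908
  Σ                 21,514.4441    85,706.9111     427,957.5380
P = 21,514.4441.
Convexity = Σ t(t+1)·PV / [P·(1+y)²] = 427,957.5380 / (21,514.4441 × 1.083681) = 18.35562.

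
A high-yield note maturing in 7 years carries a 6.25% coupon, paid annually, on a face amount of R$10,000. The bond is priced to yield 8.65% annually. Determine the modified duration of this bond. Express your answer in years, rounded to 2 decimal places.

5.33 years

Periodic yield y = 0.0865. First find Macaulay duration:
  t   CF        PV=CF/(1+0.0865)^t    t·PV
  1       625.00       575.2416       575.2416
  2       625.00       529.4446     1,058.8893
  3       625.00       487.2937     1,461.8812
  4       625.00       448.4986     1,793.9944
  5       625.00       412.7921     2,063.9604
  6       625.00       379.9283     2,279.5697
  7    10,625.00     5,944.5752    41,612.0263
  Σ                  8,777.7741    50,845.5630
P = 8,777.7741; Macaulay duration = 50,845.5630 / 8,777.7741 = 5.79253 years.
Modified duration = D_Mac / (1 + y) = 5.79253 / 1.0865 = 5.33137 years.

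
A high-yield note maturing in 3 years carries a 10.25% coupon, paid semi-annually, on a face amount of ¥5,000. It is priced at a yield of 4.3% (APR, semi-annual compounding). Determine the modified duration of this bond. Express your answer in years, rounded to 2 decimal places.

2.63 years

Periodic yield y = 0.0215. First find Macaulay duration:
  t   CF        PV=CF/(1+0.0215)^t    t·PV
  1       256.25       250.8566       250.8566
  2       256.25       245.5767       491.1534
  3       256.25       240.4079       721.2237
  4       256.25       235.3479       941.3917
  5       256.25       230.3945     1,151.9723
  6     5,256.25     4,626.4278    27,758.5667
  Σ                  5,829.0114    31,315.1644
P = 5,829.0114; Macaulay duration = 31,315.1644 / 5,829.0114 = 5.37229 half-year periods = 2.68615 years.
Modified duration = D_Mac / (1 + y) = 2.68615 / 1.0215 = 2.62961 years.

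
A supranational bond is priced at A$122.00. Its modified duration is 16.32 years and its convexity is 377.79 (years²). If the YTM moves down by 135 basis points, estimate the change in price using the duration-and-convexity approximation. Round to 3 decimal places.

+A$31.079

Duration effect: -D_mod·Δy = -16.32 × (-0.0135) = +0.220320
Convexity effect: ½·C·(Δy)² = 0.5 × 377.79 × (-0.0135)² = +0.03442611375
ΔP/P ≈ +0.220320 + 0.03442611375 = +0.25474611375
ΔP ≈ 122.00 × (+0.25474611375) = +31.0790258775.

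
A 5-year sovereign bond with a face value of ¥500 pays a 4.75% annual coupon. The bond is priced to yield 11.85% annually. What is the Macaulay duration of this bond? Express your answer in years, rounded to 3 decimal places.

Periodic yield y = 0.1185. Discount each cash flow and weight by its year:
  t   CF        PV=CF/(1+0.1185)^t    t·PV
  1        23.75        21.2338        21.2338
  2        23.75        18.9842        37.9683
  3        23.75        16.9729        50.9187
  4        23.75        15.1747        60.6987
  5       523.75       299.1879     1,495.9397
  Σ                    371.5535     1,666.7593
Price P = Σ PV = 371.5535.
Macaulay duration = Σ(t·PV) / P = 1,666.7593 / 371.5535 = 4.48592 years.

4.486 years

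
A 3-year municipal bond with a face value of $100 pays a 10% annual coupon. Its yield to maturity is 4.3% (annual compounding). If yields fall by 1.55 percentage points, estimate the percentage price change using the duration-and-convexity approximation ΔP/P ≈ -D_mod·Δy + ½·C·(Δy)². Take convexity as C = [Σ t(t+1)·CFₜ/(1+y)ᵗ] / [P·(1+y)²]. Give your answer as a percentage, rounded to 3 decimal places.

With y = 0.043:
  t   CF        PV=CF/(1+0.043)^t    t·PV        t(t+1)·PV
  1        10.00         9.5877         9.5877          19.1755
  2        10.00         9.1925        18.3849          55.1547
  3       110.00        96.9482       290.8446       1,163.3784
  Σ                    115.7284       318.8172       1,237.7086
P = 115.7284; D_Mac = 2.75488 yrs; D_mod = 2.64130 yrs; C = 9.83128.
Duration effect: -2.64130 × (-0.0155) = +0.040940
Convexity effect: 0.5 × 9.83128 × (-0.0155)² = +0.0011810
ΔP/P ≈ +0.040940 + 0.0011810 = +0.042121 = +4.2121%.

+4.212%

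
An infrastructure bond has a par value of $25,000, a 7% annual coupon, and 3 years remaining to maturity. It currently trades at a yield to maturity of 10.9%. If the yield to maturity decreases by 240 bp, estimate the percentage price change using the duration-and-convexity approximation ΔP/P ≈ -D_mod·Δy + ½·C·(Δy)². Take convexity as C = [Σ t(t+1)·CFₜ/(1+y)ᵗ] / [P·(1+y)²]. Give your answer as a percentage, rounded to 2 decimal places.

With y = 0.109:
  t   CF        PV=CF/(1+0.109)^t    t·PV        t(t+1)·PV
  1     1,750.00     1,577.9982     1,577.9982       3,155.9964
  2     1,750.00     1,422.9019     2,845.8038       8,537.4113
  3    26,750.00    19,612.3280    58,836.9840     235,347.9360
  Σ                 22,613.2281    63,260.7860     247,041.3438
P = 22,613.2281; D_Mac = 2.79751 yrs; D_mod = 2.52255 yrs; C = 8.88268.
Duration effect: -2.52255 × (-0.024) = +0.060541
Convexity effect: 0.5 × 8.88268 × (-0.024)² = +0.0025582
ΔP/P ≈ +0.060541 + 0.0025582 = +0.063100 = +6.3100%.

+6.31%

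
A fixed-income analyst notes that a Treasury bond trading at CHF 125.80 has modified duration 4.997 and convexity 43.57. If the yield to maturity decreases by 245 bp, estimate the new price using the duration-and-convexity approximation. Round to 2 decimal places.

CHF 142.85

Duration effect: -D_mod·Δy = -4.997 × (-0.0245) = +0.1224265
Convexity effect: ½·C·(Δy)² = 0.5 × 43.57 × (-0.0245)² = +0.01307644625
ΔP/P ≈ +0.1224265 + 0.01307644625 = +0.13550294625
New price ≈ 125.80 × (1 + 0.13550294625) = 142.84627063825.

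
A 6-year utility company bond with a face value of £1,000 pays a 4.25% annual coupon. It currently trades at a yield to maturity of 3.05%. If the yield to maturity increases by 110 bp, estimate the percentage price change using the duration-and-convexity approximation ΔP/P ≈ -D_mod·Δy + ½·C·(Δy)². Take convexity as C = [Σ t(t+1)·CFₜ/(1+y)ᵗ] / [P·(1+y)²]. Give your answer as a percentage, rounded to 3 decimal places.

With y = 0.0305:
  t   CF        PV=CF/(1+0.0305)^t    t·PV        t(t+1)·PV
  1        42.50        41.2421        41.2421          82.4842
  2        42.50        40.0215        80.0429         240.1288
  3        42.50        38.8369       116.5108         466.0432
  4        42.50        37.6875       150.7499         753.7493
  5        42.50        36.5720       182.8601       1,097.1606
  6     1,042.50       870.5387     5,223.2323      36,562.6258
  Σ                  1,064.8987     5,794.6381      39,202.1919
P = 1,064.8987; D_Mac = 5.44149 yrs; D_mod = 5.28044 yrs; C = 34.66619.
Duration effect: -5.28044 × (+0.011) = -0.058085
Convexity effect: 0.5 × 34.66619 × (0.011)² = +0.0020973
ΔP/P ≈ -0.058085 + 0.0020973 = -0.055988 = -5.5988%.

-5.599%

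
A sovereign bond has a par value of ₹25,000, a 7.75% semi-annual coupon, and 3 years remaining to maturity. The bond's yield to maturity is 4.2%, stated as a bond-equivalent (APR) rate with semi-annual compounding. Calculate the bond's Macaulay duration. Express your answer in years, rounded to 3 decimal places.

Periodic yield y = 0.021. Discount each cash flow and weight by its period:
  t   CF        PV=CF/(1+0.021)^t    t·PV
  1       968.75       948.8247       948.8247
  2       968.75       929.3092     1,858.6184
  3       968.75       910.1951     2,730.5853
  4       968.75       891.4741     3,565.8965
  5       968.75       873.1382     4,365.6912
  6    25,968.75    22,924.3269   137,545.9614
  Σ                 27,477.2682   151,015.5775
Price P = Σ PV = 27,477.2682.
Macaulay duration = Σ(t·PV) / P = 151,015.5775 / 27,477.2682 = 5.49602 half-year periods.
In years: 5.49602 / 2 = 2.74801 years.

2.748 years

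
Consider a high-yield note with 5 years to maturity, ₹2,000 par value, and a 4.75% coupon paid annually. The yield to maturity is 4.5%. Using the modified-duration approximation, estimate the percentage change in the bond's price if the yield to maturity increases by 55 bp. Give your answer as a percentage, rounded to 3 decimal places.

-2.405%

Periodic yield y = 0.045. Modified duration first:
  t   CF        PV=CF/(1+0.045)^t    t·PV
  1        95.00        90.9091        90.9091
  2        95.00        86.9943       173.9887
  3        95.00        83.2482       249.7445
  4        95.00        79.6633       318.6533
  5     2,095.00     1,681.1349     8,405.6747
  Σ                  2,021.9499     9,238.9703
P = 2,021.9499; D_Mac = 4.56934 yrs; D_mod = 4.56934/(1+0.045) = 4.37257 yrs.
ΔP/P ≈ -D_mod · Δy = -4.37257 × (+0.0055) = -0.024049 = -2.4049%.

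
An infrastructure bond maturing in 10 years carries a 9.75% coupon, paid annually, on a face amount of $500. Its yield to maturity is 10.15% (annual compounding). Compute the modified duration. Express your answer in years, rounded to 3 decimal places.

Periodic yield y = 0.1015. First find Macaulay duration:
  t   CF        PV=CF/(1+0.1015)^t    t·PV
  1        48.75        44.2578        44.2578
  2        48.75        40.1796        80.3592
  3        48.75        36.4772       109.4315
  4        48.75        33.1159       132.4636
  5        48.75        30.0644       150.3219
  6        48.75        27.2940       163.7642
  7        48.75        24.7790       173.4527
  8        48.75        22.4957       179.9652
  9        48.75        20.4227       183.8047
  10      548.75       208.7034     2,087.0340
  Σ                    487.7897     3,304.8548
P = 487.7897; Macaulay duration = 3,304.8548 / 487.7897 = 6.77516 years.
Modified duration = D_Mac / (1 + y) = 6.77516 / 1.1015 = 6.15085 years.

6.151 years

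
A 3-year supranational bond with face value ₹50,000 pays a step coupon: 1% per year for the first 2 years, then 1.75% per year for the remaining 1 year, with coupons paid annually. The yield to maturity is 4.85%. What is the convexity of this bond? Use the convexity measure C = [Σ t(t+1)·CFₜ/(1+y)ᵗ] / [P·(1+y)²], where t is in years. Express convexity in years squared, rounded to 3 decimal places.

10.764

With y = 0.0485:
  t   CF        PV=CF/(1+0.0485)^t    t·PV        t(t+1)·PV
  1       500.00       476.8717       476.8717         953.7434
  2       500.00       454.8133       909.6266       2,728.8797
  3    50,875.00    44,136.6247   132,409.8741     529,639.4963
  Σ                 45,068.3097   133,796.3724     533,322.1194
P = 45,068.3097.
Convexity = Σ t(t+1)·PV / [P·(1+y)²] = 533,322.1194 / (45,068.3097 × 1.099352) = 10.76419.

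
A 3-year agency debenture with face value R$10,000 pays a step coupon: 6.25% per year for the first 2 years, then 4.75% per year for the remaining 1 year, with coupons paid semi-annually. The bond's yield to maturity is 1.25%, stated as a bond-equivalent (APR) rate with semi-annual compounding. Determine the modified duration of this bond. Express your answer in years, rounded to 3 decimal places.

2.782 years

Periodic yield y = 0.00625. First find Macaulay duration:
  t   CF        PV=CF/(1+0.00625)^t    t·PV
  1       312.50       310.5590       310.5590
  2       312.50       308.6301       617.2601
  3       312.50       306.7131       920.1393
  4       312.50       304.8081     1,219.2322
  5       237.50       230.2153     1,151.0764
  6    10,237.50     9,861.8537    59,171.1221
  Σ                 11,322.7792    63,389.3892
P = 11,322.7792; Macaulay duration = 63,389.3892 / 11,322.7792 = 5.59839 half-year periods = 2.79920 years.
Modified duration = D_Mac / (1 + y) = 2.79920 / 1.00625 = 2.78181 years.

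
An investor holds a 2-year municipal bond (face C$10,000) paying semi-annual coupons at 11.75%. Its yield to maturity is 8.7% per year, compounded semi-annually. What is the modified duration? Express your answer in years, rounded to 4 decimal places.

1.7674 years

Periodic yield y = 0.0435. First find Macaulay duration:
  t   CF        PV=CF/(1+0.0435)^t    t·PV
  1       587.50       563.0091       563.0091
  2       587.50       539.5392     1,079.0783
  3       587.50       517.0476     1,551.1427
  4    10,587.50     8,929.4274    35,717.7095
  Σ                 10,549.0232    38,910.9397
P = 10,549.0232; Macaulay duration = 38,910.9397 / 10,549.0232 = 3.68858 half-year periods = 1.84429 years.
Modified duration = D_Mac / (1 + y) = 1.84429 / 1.0435 = 1.76741 years.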